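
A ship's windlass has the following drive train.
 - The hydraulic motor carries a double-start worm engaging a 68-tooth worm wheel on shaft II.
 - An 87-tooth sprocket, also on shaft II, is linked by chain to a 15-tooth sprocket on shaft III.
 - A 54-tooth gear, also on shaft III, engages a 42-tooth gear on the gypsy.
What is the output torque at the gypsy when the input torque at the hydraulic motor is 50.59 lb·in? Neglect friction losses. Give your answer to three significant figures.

231 lb·in

worm 68/2 = 34 → τ = 50.59·34 = 1720.1 lb·in
chain 15/87 = 0.17241 → τ = 1720.1·0.17241 = 296.56 lb·in
gear mesh 42/54 = 0.77778 → τ = 296.56·0.77778 = 230.66 lb·in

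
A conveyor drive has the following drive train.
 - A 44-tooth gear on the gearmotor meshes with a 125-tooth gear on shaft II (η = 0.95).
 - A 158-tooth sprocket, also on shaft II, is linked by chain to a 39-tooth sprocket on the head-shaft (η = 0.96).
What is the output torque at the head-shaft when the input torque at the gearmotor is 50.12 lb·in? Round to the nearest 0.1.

32.1 lb·in

After the gear mesh (125/44): 50.12 × 2.8409 × 0.95 = 135.27 lb·in
After the chain (39/158): 135.27 × 0.24684 × 0.96 = 32.053 lb·in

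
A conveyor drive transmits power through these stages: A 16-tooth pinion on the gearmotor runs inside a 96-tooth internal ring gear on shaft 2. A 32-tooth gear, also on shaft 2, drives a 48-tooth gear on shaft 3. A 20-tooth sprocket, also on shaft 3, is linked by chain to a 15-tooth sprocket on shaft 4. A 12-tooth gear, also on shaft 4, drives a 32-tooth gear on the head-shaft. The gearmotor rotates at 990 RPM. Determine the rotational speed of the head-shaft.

internal gear 96/16 = 6 → 990/6 = 165 RPM
gear mesh 48/32 = 1.5 → 165/1.5 = 110 RPM
chain 15/20 = 0.75 → 110/0.75 = 146.67 RPM
gear mesh 32/12 = 2.6667 → 146.67/2.6667 = 55 RPM

55 RPM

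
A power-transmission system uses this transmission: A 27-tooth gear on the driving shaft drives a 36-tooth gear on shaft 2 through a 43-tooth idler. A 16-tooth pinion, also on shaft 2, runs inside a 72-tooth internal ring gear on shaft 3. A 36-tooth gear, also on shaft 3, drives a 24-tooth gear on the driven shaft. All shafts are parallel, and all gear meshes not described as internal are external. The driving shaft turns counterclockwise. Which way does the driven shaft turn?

the driving shaft → shaft 2: driver → idler → driven is 2 external meshes, 2 reversals → CCW.
shaft 2 → shaft 3: internal mesh, same direction → CCW.
shaft 3 → the driven shaft: external mesh, 1 reversal → CW.
3 reversals in total — an odd number — so the driven shaft turns opposite to the driving shaft.

clockwise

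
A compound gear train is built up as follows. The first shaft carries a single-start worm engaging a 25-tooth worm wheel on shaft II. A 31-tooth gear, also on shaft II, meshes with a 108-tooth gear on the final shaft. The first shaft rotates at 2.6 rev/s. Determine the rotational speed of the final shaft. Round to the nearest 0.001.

0.030 rev/s

Worm: ratio = 25/1 = 25, so shaft II turns at 2.6 / 25 = 0.104 rev/s.
Gear mesh: ratio = 108/31 = 3.4839, so the final shaft turns at 0.104 / 3.4839 = 0.029852 rev/s.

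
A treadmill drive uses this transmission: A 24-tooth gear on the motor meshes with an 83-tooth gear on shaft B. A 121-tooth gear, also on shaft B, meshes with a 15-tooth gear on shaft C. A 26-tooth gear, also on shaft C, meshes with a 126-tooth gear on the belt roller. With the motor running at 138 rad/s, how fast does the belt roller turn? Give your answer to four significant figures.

the motor → shaft B (gear mesh, 83/24): 138 ÷ 3.4583 = 39.904 rad/s
shaft B → shaft C (gear mesh, 15/121): 39.904 ÷ 0.12397 = 321.89 rad/s
shaft C → the belt roller (gear mesh, 126/26): 321.89 ÷ 4.8462 = 66.422 rad/s

66.42 rad/s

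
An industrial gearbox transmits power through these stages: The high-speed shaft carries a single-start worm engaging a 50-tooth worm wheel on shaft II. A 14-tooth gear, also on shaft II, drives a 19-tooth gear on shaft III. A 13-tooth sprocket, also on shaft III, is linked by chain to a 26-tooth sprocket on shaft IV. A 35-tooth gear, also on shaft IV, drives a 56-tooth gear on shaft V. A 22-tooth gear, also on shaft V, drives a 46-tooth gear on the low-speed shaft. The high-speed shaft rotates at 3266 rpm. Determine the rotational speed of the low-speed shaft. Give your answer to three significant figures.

worm 50/1 = 50 → 3266/50 = 65.32 rpm
gear mesh 19/14 = 1.3571 → 65.32/1.3571 = 48.131 rpm
chain 26/13 = 2 → 48.131/2 = 24.065 rpm
gear mesh 56/35 = 1.6 → 24.065/1.6 = 15.041 rpm
gear mesh 46/22 = 2.0909 → 15.041/2.0909 = 7.1934 rpm

7.19 rpm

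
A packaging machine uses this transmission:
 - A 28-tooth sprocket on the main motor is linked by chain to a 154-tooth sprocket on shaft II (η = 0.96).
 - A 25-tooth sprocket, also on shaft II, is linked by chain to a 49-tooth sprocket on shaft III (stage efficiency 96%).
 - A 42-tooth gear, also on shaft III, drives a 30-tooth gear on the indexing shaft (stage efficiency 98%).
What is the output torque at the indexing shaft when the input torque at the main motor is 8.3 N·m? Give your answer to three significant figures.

57.7 N·m

Chain: ratio = 154/28 = 5.5; torque at shaft II = 8.3 × 5.5 × 0.96 = 43.824 N·m.
Chain: ratio = 49/25 = 1.96; torque at shaft III = 43.824 × 1.96 × 0.96 = 82.459 N·m.
Gear mesh: ratio = 30/42 = 0.71429; torque at the indexing shaft = 82.459 × 0.71429 × 0.98 = 57.721 N·m.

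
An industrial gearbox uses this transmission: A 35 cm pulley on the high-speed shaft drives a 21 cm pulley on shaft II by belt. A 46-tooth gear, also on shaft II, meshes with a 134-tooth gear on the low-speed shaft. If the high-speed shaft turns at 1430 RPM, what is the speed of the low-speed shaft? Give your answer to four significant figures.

818.2 RPM

belt 21/35 = 0.6 → 1430/0.6 = 2383.3 RPM
gear mesh 134/46 = 2.913 → 2383.3/2.913 = 818.16 RPM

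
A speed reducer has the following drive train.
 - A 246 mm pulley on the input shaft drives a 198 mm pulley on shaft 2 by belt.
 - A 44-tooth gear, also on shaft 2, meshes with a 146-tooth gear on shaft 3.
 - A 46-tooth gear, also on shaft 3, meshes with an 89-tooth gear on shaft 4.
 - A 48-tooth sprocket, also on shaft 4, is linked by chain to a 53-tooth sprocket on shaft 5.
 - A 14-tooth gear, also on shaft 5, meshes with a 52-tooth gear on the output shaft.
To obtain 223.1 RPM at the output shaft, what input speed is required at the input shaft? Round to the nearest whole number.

Overall ratio R = 0.80488 × 3.3182 × 1.9348 × 1.1042 × 3.7143 = 21.192.
Required input speed = output speed × R = 223.1 × 21.192 = 4727.9 RPM.

4728 RPM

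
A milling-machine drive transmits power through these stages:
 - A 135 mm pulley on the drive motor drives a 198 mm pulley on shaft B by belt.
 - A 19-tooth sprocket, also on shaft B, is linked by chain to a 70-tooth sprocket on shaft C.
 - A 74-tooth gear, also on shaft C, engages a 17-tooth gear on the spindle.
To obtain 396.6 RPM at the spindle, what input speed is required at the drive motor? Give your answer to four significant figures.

Overall ratio R = 1.4667 × 3.6842 × 0.22973 = 1.2413.
Required input speed = output speed × R = 396.6 × 1.2413 = 492.32 RPM.

492.3 RPM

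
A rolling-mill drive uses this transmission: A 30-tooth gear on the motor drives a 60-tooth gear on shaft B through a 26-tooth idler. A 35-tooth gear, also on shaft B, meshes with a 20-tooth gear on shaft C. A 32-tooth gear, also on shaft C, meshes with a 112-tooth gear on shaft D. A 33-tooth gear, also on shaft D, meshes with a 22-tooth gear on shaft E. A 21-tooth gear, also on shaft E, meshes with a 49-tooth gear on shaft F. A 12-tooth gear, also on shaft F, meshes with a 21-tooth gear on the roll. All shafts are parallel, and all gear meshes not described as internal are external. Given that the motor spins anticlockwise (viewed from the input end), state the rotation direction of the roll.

clockwise

the motor → shaft B: driver → idler → driven is 2 external meshes, 2 reversals → CCW.
shaft B → shaft C: external mesh, 1 reversal → CW.
shaft C → shaft D: external mesh, 1 reversal → CCW.
shaft D → shaft E: external mesh, 1 reversal → CW.
shaft E → shaft F: external mesh, 1 reversal → CCW.
shaft F → the roll: external mesh, 1 reversal → CW.
7 reversals in total — an odd number — so the roll turns opposite to the motor.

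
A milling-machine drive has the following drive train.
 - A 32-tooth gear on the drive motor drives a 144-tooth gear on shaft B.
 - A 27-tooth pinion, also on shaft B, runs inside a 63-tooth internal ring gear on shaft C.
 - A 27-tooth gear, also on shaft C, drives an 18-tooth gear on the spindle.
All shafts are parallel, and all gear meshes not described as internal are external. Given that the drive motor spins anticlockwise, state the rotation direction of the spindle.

the drive motor → shaft B: external mesh, 1 reversal → CW.
shaft B → shaft C: internal mesh, same direction → CW.
shaft C → the spindle: external mesh, 1 reversal → CCW.
2 reversals in total — an even number — so the spindle turns the same way as the drive motor.

anticlockwise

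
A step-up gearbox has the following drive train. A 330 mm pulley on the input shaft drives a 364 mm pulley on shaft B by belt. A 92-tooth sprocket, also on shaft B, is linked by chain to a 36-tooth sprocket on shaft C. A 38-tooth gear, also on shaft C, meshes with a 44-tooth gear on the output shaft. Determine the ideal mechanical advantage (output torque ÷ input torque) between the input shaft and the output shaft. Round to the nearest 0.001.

0.500

Each stage contributes driven/driver: belt 364/330 = 1.103, chain 36/92 = 0.3913, gear mesh 44/38 = 1.1579.
Overall: 1.103 × 0.3913 × 1.1579 = 0.49977.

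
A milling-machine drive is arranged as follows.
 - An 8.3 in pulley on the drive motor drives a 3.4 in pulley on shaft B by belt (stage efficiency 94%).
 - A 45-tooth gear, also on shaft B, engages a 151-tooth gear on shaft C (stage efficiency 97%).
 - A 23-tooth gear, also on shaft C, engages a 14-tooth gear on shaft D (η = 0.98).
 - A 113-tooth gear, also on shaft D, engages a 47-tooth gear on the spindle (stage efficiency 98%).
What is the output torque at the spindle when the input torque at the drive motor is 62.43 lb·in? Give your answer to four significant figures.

Belt: ratio = 3.4/8.3 = 0.40964; torque at shaft B = 62.43 × 0.40964 × 0.94 = 24.039 lb·in.
Gear mesh: ratio = 151/45 = 3.3556; torque at shaft C = 24.039 × 3.3556 × 0.97 = 78.245 lb·in.
Gear mesh: ratio = 14/23 = 0.6087; torque at shaft D = 78.245 × 0.6087 × 0.98 = 46.675 lb·in.
Gear mesh: ratio = 47/113 = 0.41593; torque at the spindle = 46.675 × 0.41593 × 0.98 = 19.025 lb·in.

19.03 lb·in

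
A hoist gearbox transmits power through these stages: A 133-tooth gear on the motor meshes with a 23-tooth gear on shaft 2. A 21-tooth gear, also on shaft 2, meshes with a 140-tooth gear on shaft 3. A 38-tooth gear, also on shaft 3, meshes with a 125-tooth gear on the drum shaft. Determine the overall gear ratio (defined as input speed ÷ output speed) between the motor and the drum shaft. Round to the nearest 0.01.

3.79

Each stage contributes driven/driver: gear mesh 23/133 = 0.17293, gear mesh 140/21 = 6.6667, gear mesh 125/38 = 3.2895.
Overall: 0.17293 × 6.6667 × 3.2895 = 3.7924.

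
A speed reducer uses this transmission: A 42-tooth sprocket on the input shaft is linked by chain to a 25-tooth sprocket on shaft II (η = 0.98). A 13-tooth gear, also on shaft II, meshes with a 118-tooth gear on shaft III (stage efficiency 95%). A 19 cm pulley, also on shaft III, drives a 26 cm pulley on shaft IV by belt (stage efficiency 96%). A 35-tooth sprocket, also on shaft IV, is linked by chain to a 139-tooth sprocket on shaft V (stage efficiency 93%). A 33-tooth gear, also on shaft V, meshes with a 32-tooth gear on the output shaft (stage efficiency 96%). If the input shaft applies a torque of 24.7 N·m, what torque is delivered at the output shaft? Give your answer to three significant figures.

chain 25/42 = 0.59524 → τ = 24.7·0.59524·0.98 = 14.408 N·m
gear mesh 118/13 = 9.0769 → τ = 14.408·9.0769·0.95 = 124.24 N·m
belt 26/19 = 1.3684 → τ = 124.24·1.3684·0.96 = 163.22 N·m
chain 139/35 = 3.9714 → τ = 163.22·3.9714·0.93 = 602.83 N·m
gear mesh 32/33 = 0.9697 → τ = 602.83·0.9697·0.96 = 561.18 N·m

561 N·m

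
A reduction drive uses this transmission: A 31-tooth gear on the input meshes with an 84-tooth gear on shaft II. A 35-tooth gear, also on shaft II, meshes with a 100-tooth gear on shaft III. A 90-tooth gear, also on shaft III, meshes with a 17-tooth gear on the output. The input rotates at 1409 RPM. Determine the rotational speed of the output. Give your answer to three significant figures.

964 RPM

Gear mesh: ratio = 84/31 = 2.7097, so shaft II turns at 1409 / 2.7097 = 519.99 RPM.
Gear mesh: ratio = 100/35 = 2.8571, so shaft III turns at 519.99 / 2.8571 = 182 RPM.
Gear mesh: ratio = 17/90 = 0.18889, so the output turns at 182 / 0.18889 = 963.51 RPM.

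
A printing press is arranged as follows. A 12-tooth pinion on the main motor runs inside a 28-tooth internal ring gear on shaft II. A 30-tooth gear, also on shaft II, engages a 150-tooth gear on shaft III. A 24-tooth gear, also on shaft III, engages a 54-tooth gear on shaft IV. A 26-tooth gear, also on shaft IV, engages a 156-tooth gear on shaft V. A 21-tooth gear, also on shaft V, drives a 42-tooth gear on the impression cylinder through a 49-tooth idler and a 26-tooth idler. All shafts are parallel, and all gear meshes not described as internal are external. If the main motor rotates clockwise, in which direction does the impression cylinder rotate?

the main motor → shaft II: internal mesh, same direction → CW.
shaft II → shaft III: external mesh, 1 reversal → CCW.
shaft III → shaft IV: external mesh, 1 reversal → CW.
shaft IV → shaft V: external mesh, 1 reversal → CCW.
shaft V → the impression cylinder: driver → idler → idler → driven is 3 external meshes, 3 reversals → CW.
6 reversals in total — an even number — so the impression cylinder turns the same way as the main motor.

clockwise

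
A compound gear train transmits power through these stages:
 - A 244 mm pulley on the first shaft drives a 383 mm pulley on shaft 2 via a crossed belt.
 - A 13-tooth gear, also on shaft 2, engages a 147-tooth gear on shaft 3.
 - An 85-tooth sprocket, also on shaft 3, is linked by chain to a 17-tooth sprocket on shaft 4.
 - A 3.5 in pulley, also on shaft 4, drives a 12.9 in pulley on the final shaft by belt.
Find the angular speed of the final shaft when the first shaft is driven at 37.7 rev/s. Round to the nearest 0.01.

2.88 rev/s

the first shaft → shaft 2 (belt, 383/244): 37.7 ÷ 1.5697 = 24.018 rev/s
shaft 2 → shaft 3 (gear mesh, 147/13): 24.018 ÷ 11.308 = 2.124 rev/s
shaft 3 → shaft 4 (chain, 17/85): 2.124 ÷ 0.2 = 10.62 rev/s
shaft 4 → the final shaft (belt, 12.9/3.5): 10.62 ÷ 3.6857 = 2.8814 rev/s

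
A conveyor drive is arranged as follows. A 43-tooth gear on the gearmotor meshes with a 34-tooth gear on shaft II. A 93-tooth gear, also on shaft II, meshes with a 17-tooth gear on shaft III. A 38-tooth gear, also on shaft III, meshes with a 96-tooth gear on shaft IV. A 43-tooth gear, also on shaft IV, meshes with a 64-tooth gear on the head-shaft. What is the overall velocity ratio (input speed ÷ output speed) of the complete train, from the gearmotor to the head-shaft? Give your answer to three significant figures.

Each stage contributes driven/driver: gear mesh 34/43 = 0.7907, gear mesh 17/93 = 0.1828, gear mesh 96/38 = 2.5263, gear mesh 64/43 = 1.4884.
Overall: 0.7907 × 0.1828 × 2.5263 × 1.4884 = 0.54347.

0.543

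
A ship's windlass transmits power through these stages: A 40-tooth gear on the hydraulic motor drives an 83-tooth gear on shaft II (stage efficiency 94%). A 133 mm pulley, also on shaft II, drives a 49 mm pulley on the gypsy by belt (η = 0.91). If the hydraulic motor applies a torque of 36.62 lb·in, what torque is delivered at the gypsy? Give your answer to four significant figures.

23.95 lb·in

Gear mesh: ratio = 83/40 = 2.075; torque at shaft II = 36.62 × 2.075 × 0.94 = 71.427 lb·in.
Belt: ratio = 49/133 = 0.36842; torque at the gypsy = 71.427 × 0.36842 × 0.91 = 23.947 lb·in.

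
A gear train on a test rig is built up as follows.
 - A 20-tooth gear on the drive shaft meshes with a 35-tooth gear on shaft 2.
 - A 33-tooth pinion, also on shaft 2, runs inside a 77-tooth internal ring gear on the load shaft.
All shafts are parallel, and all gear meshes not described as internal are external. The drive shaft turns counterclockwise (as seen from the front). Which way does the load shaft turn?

the drive shaft → shaft 2: external mesh, 1 reversal → CW.
shaft 2 → the load shaft: internal mesh, same direction → CW.
1 reversal in total — an odd number — so the load shaft turns opposite to the drive shaft.

clockwise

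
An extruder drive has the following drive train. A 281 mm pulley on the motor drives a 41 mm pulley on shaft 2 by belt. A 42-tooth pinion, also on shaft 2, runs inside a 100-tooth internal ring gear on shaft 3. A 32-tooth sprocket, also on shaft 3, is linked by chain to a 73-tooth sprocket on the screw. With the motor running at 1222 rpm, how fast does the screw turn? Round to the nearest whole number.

the motor → shaft 2 (belt, 41/281): 1222 ÷ 0.14591 = 8375.2 rpm
shaft 2 → shaft 3 (internal gear, 100/42): 8375.2 ÷ 2.381 = 3517.6 rpm
shaft 3 → the screw (chain, 73/32): 3517.6 ÷ 2.2812 = 1541.9 rpm

1542 rpm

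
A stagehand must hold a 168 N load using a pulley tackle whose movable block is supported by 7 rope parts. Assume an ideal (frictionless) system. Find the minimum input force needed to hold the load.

24 N

Block-and-tackle MA = number of supporting rope parts = 7.
Effort = load / MA = 168 / 7 = 24 N.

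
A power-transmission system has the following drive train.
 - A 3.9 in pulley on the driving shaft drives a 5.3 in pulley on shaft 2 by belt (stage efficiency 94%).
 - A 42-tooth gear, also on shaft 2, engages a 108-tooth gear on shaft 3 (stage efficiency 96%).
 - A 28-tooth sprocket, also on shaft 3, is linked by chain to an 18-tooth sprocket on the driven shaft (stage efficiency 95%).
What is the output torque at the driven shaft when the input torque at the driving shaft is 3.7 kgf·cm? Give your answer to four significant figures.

After the belt (5.3/3.9): 3.7 × 1.359 × 0.94 = 4.7265 kgf·cm
After the gear mesh (108/42): 4.7265 × 2.5714 × 0.96 = 11.668 kgf·cm
After the chain (18/28): 11.668 × 0.64286 × 0.95 = 7.1257 kgf·cm

7.126 kgf·cm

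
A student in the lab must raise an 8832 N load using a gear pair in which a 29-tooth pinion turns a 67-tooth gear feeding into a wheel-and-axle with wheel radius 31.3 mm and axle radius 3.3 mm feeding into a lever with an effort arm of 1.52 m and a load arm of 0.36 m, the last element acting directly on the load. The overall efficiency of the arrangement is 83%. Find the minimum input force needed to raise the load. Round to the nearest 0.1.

115.0 N

Gear pair MA = 67/29 = 2.3103.
Wheel-and-axle MA = R/r = 31.3/3.3 = 9.4848.
Lever MA = effort arm / load arm = 1.52/0.36 = 4.2222.
Combined ideal MA = 2.3103 × 9.4848 × 4.2222 = 92.523.
Actual MA = 92.523 × 0.83 = 76.794.
Effort = load / actual MA = 8832 / 76.794 = 115.01 N.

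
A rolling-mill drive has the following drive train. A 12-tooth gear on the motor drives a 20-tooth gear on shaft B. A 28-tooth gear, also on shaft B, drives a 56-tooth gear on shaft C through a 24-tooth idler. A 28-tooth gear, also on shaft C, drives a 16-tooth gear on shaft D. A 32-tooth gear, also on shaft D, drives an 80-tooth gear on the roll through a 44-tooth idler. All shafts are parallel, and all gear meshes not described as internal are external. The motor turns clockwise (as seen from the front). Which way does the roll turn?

clockwise

the motor → shaft B: external mesh, 1 reversal → CCW.
shaft B → shaft C: driver → idler → driven is 2 external meshes, 2 reversals → CCW.
shaft C → shaft D: external mesh, 1 reversal → CW.
shaft D → the roll: driver → idler → driven is 2 external meshes, 2 reversals → CW.
6 reversals in total — an even number — so the roll turns the same way as the motor.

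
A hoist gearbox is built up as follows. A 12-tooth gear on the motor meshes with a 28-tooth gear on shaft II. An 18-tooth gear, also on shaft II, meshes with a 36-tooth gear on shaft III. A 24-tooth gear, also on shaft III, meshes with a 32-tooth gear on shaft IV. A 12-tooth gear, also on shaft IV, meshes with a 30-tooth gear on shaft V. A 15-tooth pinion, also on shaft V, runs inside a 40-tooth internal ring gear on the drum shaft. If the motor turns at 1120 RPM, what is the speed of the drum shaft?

27 RPM

the motor → shaft II (gear mesh, 28/12): 1120 ÷ 2.3333 = 480 RPM
shaft II → shaft III (gear mesh, 36/18): 480 ÷ 2 = 240 RPM
shaft III → shaft IV (gear mesh, 32/24): 240 ÷ 1.3333 = 180 RPM
shaft IV → shaft V (gear mesh, 30/12): 180 ÷ 2.5 = 72 RPM
shaft V → the drum shaft (internal gear, 40/15): 72 ÷ 2.6667 = 27 RPM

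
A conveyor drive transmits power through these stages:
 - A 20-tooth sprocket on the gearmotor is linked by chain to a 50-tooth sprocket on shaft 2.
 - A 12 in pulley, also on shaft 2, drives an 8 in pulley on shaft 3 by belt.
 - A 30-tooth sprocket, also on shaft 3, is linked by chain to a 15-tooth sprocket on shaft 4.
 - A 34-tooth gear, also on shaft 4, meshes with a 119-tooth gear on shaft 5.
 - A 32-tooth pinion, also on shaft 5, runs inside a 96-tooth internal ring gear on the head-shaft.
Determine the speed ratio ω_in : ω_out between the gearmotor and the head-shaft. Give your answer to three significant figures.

8.75

Each stage contributes driven/driver: chain 50/20 = 2.5, belt 8/12 = 0.66667, chain 15/30 = 0.5, gear mesh 119/34 = 3.5, internal gear 96/32 = 3.
Overall: 2.5 × 0.66667 × 0.5 × 3.5 × 3 = 8.75.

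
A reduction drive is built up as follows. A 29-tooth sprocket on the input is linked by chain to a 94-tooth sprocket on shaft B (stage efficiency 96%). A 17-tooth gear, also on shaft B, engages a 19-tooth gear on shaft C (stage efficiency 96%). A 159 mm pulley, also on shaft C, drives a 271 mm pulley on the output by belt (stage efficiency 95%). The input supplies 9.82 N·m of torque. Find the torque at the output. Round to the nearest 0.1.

53.1 N·m

Chain: ratio = 94/29 = 3.2414; torque at shaft B = 9.82 × 3.2414 × 0.96 = 30.557 N·m.
Gear mesh: ratio = 19/17 = 1.1176; torque at shaft C = 30.557 × 1.1176 × 0.96 = 32.786 N·m.
Belt: ratio = 271/159 = 1.7044; torque at the output = 32.786 × 1.7044 × 0.95 = 53.087 N·m.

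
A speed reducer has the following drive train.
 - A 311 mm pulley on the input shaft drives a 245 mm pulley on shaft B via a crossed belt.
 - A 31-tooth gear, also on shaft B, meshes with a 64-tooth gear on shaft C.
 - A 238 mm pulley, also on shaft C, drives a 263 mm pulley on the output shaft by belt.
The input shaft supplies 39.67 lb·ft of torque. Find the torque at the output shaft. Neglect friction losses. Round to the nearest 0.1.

Belt: ratio = 245/311 = 0.78778; torque at shaft B = 39.67 × 0.78778 = 31.251 lb·ft.
Gear mesh: ratio = 64/31 = 2.0645; torque at shaft C = 31.251 × 2.0645 = 64.519 lb·ft.
Belt: ratio = 263/238 = 1.105; torque at the output shaft = 64.519 × 1.105 = 71.296 lb·ft.

71.3 lb·ft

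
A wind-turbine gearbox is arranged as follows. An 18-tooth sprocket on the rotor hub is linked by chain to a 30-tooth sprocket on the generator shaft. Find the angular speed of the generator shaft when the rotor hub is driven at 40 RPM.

the rotor hub → the generator shaft (chain, 30/18): 40 ÷ 1.6667 = 24 RPM

24 RPM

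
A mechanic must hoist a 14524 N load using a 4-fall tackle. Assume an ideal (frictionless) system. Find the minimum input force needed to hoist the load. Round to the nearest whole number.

Block-and-tackle MA = number of supporting rope parts = 4.
Effort = load / MA = 14524 / 4 = 3631 N.

3631 N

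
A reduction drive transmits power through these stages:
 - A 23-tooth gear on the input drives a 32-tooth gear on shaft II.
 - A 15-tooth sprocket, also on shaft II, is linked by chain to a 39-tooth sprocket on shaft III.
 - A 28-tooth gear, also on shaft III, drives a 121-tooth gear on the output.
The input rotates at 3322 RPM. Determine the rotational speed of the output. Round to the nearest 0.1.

212.5 RPM

gear mesh 32/23 = 1.3913 → 3322/1.3913 = 2387.7 RPM
chain 39/15 = 2.6 → 2387.7/2.6 = 918.34 RPM
gear mesh 121/28 = 4.3214 → 918.34/4.3214 = 212.51 RPM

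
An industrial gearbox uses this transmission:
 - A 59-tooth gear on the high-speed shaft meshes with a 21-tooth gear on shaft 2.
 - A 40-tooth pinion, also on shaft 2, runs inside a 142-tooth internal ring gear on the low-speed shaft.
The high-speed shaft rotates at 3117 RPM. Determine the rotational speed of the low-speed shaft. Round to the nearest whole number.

Gear mesh: ratio = 21/59 = 0.35593, so shaft 2 turns at 3117 / 0.35593 = 8757.3 RPM.
Internal gear: ratio = 142/40 = 3.55, so the low-speed shaft turns at 8757.3 / 3.55 = 2466.8 RPM.

2467 RPM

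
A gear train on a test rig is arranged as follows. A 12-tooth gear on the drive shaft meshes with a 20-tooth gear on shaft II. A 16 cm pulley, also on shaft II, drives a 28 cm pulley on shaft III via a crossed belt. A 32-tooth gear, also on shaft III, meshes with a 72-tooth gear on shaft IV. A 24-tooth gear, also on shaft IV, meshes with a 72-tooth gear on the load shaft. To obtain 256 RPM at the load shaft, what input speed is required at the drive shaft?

5040 RPM

Overall ratio R = 1.6667 × 1.75 × 2.25 × 3 = 19.688.
Required input speed = output speed × R = 256 × 19.688 = 5040 RPM.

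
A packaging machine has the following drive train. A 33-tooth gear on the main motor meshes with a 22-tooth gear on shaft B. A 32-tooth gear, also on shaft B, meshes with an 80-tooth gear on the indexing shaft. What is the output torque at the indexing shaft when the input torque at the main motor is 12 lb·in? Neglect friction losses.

20 lb·in

After the gear mesh (22/33): 12 × 0.66667 = 8 lb·in
After the gear mesh (80/32): 8 × 2.5 = 20 lb·in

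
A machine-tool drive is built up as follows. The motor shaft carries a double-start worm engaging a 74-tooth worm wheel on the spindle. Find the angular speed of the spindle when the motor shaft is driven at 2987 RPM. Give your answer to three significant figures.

Worm: ratio = 74/2 = 37, so the spindle turns at 2987 / 37 = 80.73 RPM.

80.7 RPM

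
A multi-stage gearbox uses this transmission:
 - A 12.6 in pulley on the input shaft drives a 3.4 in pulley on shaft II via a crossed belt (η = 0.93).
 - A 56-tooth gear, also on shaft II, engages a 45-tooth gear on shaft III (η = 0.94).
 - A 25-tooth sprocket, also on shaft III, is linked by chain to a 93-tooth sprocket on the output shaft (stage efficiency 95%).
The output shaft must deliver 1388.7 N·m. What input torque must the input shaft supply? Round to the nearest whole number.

Overall ratio R = 0.26984 × 0.80357 × 3.72 = 0.80663; overall efficiency η = 0.93 × 0.94 × 0.95 = 0.8305.
Input torque = output torque / (R × η) = 1388.7 / (0.80663 × 0.8305) = 2073 N·m.

2073 N·m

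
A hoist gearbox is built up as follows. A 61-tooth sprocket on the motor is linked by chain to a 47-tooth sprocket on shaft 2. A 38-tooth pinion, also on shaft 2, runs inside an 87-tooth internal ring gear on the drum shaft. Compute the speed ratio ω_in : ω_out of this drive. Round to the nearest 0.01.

Each stage contributes driven/driver: chain 47/61 = 0.77049, internal gear 87/38 = 2.2895.
Overall: 0.77049 × 2.2895 = 1.764.

1.76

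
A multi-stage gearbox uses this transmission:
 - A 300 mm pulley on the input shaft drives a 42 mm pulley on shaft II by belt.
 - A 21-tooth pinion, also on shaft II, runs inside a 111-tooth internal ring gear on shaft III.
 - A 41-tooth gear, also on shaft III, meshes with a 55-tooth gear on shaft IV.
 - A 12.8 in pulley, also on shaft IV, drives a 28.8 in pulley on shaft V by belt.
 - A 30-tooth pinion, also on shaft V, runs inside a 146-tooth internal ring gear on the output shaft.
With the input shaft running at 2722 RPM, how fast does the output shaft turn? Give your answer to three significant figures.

the input shaft → shaft II (belt, 42/300): 2722 ÷ 0.14 = 19443 RPM
shaft II → shaft III (internal gear, 111/21): 19443 ÷ 5.2857 = 3678.4 RPM
shaft III → shaft IV (gear mesh, 55/41): 3678.4 ÷ 1.3415 = 2742.1 RPM
shaft IV → shaft V (belt, 28.8/12.8): 2742.1 ÷ 2.25 = 1218.7 RPM
shaft V → the output shaft (internal gear, 146/30): 1218.7 ÷ 4.8667 = 250.42 RPM

250 RPM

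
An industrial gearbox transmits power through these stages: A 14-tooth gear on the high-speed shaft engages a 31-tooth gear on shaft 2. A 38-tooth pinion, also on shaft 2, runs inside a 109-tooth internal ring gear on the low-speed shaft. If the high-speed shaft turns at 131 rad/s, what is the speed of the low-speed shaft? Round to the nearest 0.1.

gear mesh 31/14 = 2.2143 → 131/2.2143 = 59.161 rad/s
internal gear 109/38 = 2.8684 → 59.161/2.8684 = 20.625 rad/s

20.6 rad/s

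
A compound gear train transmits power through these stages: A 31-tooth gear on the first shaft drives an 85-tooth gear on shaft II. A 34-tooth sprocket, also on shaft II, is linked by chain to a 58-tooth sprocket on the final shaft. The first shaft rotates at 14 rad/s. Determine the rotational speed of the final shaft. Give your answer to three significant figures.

2.99 rad/s

the first shaft → shaft II (gear mesh, 85/31): 14 ÷ 2.7419 = 5.1059 rad/s
shaft II → the final shaft (chain, 58/34): 5.1059 ÷ 1.7059 = 2.9931 rad/s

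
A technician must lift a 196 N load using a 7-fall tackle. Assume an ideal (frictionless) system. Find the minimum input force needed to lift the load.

Block-and-tackle MA = number of supporting rope parts = 7.
Effort = load / MA = 196 / 7 = 28 N.

28 N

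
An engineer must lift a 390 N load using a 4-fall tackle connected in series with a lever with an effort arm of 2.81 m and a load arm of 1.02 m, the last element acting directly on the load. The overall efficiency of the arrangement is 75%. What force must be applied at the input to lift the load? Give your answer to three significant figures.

Block-and-tackle MA = number of supporting rope parts = 4.
Lever MA = effort arm / load arm = 2.81/1.02 = 2.7549.
Combined ideal MA = 4 × 2.7549 = 11.02.
Actual MA = 11.02 × 0.75 = 8.2647.
Effort = load / actual MA = 390 / 8.2647 = 47.189 N.

47.2 N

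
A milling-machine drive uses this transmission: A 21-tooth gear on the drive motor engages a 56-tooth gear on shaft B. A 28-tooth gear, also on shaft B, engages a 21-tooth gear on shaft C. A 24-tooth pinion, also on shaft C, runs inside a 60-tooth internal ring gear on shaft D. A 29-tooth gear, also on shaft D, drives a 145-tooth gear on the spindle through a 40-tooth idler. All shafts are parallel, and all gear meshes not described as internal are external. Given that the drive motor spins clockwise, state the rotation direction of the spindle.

clockwise

the drive motor → shaft B: external mesh, 1 reversal → CCW.
shaft B → shaft C: external mesh, 1 reversal → CW.
shaft C → shaft D: internal mesh, same direction → CW.
shaft D → the spindle: driver → idler → driven is 2 external meshes, 2 reversals → CW.
4 reversals in total — an even number — so the spindle turns the same way as the drive motor.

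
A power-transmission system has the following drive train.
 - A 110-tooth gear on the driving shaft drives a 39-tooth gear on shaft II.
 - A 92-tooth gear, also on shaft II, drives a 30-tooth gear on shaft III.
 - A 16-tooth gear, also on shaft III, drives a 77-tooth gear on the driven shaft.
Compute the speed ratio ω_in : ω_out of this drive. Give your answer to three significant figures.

0.556

Each stage contributes driven/driver: gear mesh 39/110 = 0.35455, gear mesh 30/92 = 0.32609, gear mesh 77/16 = 4.8125.
Overall: 0.35455 × 0.32609 × 4.8125 = 0.55639.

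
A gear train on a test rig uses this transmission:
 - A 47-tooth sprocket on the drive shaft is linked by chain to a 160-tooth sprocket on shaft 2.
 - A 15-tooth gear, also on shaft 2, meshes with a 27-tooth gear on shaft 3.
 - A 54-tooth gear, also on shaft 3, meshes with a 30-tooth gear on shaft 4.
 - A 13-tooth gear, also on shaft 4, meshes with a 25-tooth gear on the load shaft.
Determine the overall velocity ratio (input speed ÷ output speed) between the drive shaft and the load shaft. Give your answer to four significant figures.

6.547

Each stage contributes driven/driver: chain 160/47 = 3.4043, gear mesh 27/15 = 1.8, gear mesh 30/54 = 0.55556, gear mesh 25/13 = 1.9231.
Overall: 3.4043 × 1.8 × 0.55556 × 1.9231 = 6.5466.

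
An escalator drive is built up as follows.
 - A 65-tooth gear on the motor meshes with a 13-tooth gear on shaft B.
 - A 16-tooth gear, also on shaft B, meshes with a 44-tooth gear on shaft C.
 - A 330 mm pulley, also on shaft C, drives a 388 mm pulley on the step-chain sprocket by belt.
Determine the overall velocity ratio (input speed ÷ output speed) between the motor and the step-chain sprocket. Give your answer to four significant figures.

Each stage contributes driven/driver: gear mesh 13/65 = 0.2, gear mesh 44/16 = 2.75, belt 388/330 = 1.1758.
Overall: 0.2 × 2.75 × 1.1758 = 0.64667.

0.6467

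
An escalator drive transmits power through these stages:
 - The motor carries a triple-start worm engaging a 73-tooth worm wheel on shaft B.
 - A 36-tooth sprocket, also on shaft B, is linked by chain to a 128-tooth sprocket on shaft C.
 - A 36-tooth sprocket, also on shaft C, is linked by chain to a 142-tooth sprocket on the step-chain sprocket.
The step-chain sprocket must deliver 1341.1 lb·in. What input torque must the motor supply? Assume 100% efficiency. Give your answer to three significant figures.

3.93 lb·in

Overall ratio R = 24.333 × 3.5556 × 3.9444 = 341.27.
Input torque = output torque / R = 1341.1 / 341.27 = 3.9298 lb·in.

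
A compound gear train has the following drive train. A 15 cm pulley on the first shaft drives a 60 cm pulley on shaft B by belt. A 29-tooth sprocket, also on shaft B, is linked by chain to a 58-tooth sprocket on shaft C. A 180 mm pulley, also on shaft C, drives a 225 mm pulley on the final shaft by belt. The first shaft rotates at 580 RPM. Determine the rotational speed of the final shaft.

belt 60/15 = 4 → 580/4 = 145 RPM
chain 58/29 = 2 → 145/2 = 72.5 RPM
belt 225/180 = 1.25 → 72.5/1.25 = 58 RPM

58 RPM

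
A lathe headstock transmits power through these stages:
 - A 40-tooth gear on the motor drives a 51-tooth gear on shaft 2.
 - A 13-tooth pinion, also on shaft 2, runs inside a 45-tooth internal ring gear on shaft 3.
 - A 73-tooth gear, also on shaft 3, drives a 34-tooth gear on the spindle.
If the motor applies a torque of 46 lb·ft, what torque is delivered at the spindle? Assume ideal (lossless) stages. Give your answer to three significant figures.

94.6 lb·ft

Gear mesh: ratio = 51/40 = 1.275; torque at shaft 2 = 46 × 1.275 = 58.65 lb·ft.
Internal gear: ratio = 45/13 = 3.4615; torque at shaft 3 = 58.65 × 3.4615 = 203.02 lb·ft.
Gear mesh: ratio = 34/73 = 0.46575; torque at the spindle = 203.02 × 0.46575 = 94.557 lb·ft.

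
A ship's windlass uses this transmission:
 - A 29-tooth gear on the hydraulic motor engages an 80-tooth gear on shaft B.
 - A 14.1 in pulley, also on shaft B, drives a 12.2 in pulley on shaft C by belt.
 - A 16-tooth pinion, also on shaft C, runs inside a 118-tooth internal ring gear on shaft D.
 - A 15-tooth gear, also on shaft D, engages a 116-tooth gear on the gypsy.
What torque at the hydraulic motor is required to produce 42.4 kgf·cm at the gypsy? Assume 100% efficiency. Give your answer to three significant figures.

Overall ratio R = 2.7586 × 0.86525 × 7.375 × 7.7333 = 136.13.
Input torque = output torque / R = 42.4 / 136.13 = 0.31146 kgf·cm.

0.311 kgf·cm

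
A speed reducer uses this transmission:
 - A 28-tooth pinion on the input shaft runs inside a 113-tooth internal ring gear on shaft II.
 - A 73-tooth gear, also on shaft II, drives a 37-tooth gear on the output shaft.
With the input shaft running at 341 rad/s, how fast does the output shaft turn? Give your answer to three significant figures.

167 rad/s

the input shaft → shaft II (internal gear, 113/28): 341 ÷ 4.0357 = 84.496 rad/s
shaft II → the output shaft (gear mesh, 37/73): 84.496 ÷ 0.50685 = 166.71 rad/s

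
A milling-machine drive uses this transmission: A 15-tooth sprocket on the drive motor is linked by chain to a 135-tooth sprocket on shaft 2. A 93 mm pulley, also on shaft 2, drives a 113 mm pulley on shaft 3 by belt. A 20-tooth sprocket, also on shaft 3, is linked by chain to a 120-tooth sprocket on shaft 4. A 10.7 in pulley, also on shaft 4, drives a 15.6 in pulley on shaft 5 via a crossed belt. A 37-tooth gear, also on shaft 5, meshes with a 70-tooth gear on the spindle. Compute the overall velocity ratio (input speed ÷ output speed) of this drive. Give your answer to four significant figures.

Each stage contributes driven/driver: chain 135/15 = 9, belt 113/93 = 1.2151, chain 120/20 = 6, belt 15.6/10.7 = 1.4579, gear mesh 70/37 = 1.8919.
Overall: 9 × 1.2151 × 6 × 1.4579 × 1.8919 = 180.98.

181.0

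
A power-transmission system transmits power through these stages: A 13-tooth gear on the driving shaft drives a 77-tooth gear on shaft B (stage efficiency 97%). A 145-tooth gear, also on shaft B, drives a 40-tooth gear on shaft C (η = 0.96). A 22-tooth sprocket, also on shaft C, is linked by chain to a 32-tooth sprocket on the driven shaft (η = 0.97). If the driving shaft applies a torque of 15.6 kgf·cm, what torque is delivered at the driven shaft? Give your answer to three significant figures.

33.5 kgf·cm

gear mesh 77/13 = 5.9231 → τ = 15.6·5.9231·0.97 = 89.628 kgf·cm
gear mesh 40/145 = 0.27586 → τ = 89.628·0.27586·0.96 = 23.736 kgf·cm
chain 32/22 = 1.4545 → τ = 23.736·1.4545·0.97 = 33.489 kgf·cm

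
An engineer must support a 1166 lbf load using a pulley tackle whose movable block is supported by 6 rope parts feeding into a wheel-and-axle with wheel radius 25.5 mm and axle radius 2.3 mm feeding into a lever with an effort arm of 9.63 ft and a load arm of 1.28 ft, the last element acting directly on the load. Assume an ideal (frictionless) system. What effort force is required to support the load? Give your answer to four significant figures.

Block-and-tackle MA = number of supporting rope parts = 6.
Wheel-and-axle MA = R/r = 25.5/2.3 = 11.087.
Lever MA = effort arm / load arm = 9.63/1.28 = 7.5234.
Combined ideal MA = 6 × 11.087 × 7.5234 = 500.47.
Effort = load / MA = 1166 / 500.47 = 2.3298 lbf.

2.330 lbf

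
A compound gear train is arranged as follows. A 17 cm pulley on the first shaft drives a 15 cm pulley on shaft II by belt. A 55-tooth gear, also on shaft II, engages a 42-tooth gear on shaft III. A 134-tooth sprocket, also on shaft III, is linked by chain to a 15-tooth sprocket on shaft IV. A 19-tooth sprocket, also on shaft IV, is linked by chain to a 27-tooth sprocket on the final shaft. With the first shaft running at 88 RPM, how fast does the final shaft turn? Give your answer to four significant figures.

821.0 RPM

the first shaft → shaft II (belt, 15/17): 88 ÷ 0.88235 = 99.733 RPM
shaft II → shaft III (gear mesh, 42/55): 99.733 ÷ 0.76364 = 130.6 RPM
shaft III → shaft IV (chain, 15/134): 130.6 ÷ 0.11194 = 1166.7 RPM
shaft IV → the final shaft (chain, 27/19): 1166.7 ÷ 1.4211 = 821.03 RPM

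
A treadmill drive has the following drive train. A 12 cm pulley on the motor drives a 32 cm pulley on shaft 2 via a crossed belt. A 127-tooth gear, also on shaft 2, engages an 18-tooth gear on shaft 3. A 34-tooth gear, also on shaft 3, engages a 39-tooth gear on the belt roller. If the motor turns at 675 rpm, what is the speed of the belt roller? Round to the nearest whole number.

the motor → shaft 2 (belt, 32/12): 675 ÷ 2.6667 = 253.12 rpm
shaft 2 → shaft 3 (gear mesh, 18/127): 253.12 ÷ 0.14173 = 1785.9 rpm
shaft 3 → the belt roller (gear mesh, 39/34): 1785.9 ÷ 1.1471 = 1557 rpm

1557 rpm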